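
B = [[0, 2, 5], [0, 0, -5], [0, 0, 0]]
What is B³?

[[0, 0, 0], [0, 0, 0], [0, 0, 0]]

B is strictly triangular, hence nilpotent: B³ = 0, so B³ = 0.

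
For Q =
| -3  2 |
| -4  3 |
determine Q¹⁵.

[[-3, 2], [-4, 3]]

Q² = I (check: tr Q = 0 and det Q = -1), so Q¹⁵ = Q since 15 is odd.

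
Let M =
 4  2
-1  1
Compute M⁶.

[[1394, 1330], [-665, -601]]

tr M = 5 and det M = 6, so the characteristic polynomial is λ² − (5)λ + (6) with roots 3 and 2.
Eigenvectors give P = [[2, -1], [-1, 1]] with P⁻¹ = [[1, 1], [1, 2]], and M = P·diag(3, 2)·P⁻¹.
Then M⁶ = P·diag(729, 64)·P⁻¹ = [[1458, -64], [-729, 64]] · [[1, 1], [1, 2]] = [[1394, 1330], [-665, -601]].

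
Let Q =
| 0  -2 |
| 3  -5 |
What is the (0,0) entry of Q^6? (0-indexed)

tr Q = -5 and det Q = 6, so the characteristic polynomial is λ² − (-5)λ + (6) with roots -3 and -2.
Eigenvectors give P = [[-2, 1], [-3, 1]] with P⁻¹ = [[1, -1], [3, -2]], and Q = P·diag(-3, -2)·P⁻¹.
Then Q^6 = P·diag(729, 64)·P⁻¹ = [[-1458, 64], [-2187, 64]] · [[1, -1], [3, -2]] = [[-1266, 1330], [-1995, 2059]].

-1266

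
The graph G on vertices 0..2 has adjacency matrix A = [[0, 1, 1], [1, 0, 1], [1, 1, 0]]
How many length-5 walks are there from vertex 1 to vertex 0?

11

The number of length-5 walks from vertex 1 to vertex 0 is entry (1,0) of A^5, where A is the adjacency matrix.
A^2 = [[2, 1, 1], [1, 2, 1], [1, 1, 2]]
A^3 = [[2, 3, 3], [3, 2, 3], [3, 3, 2]]
A^4 = [[6, 5, 5], [5, 6, 5], [5, 5, 6]]
A^5 = [[10, 11, 11], [11, 10, 11], [11, 11, 10]]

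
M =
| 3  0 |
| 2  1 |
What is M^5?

tr M = 4 and det M = 3, so the characteristic polynomial is λ² − (4)λ + (3) with roots 1 and 3.
Eigenvectors give P = [[0, 1], [-1, 1]] with P⁻¹ = [[1, -1], [1, 0]], and M = P·diag(1, 3)·P⁻¹.
Then M^5 = P·diag(1, 243)·P⁻¹ = [[0, 243], [-1, 243]] · [[1, -1], [1, 0]] = [[243, 0], [242, 1]].

[[243, 0], [242, 1]]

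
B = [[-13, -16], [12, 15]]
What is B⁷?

[[-6565, -8752], [6564, 8751]]

tr B = 2 and det B = -3, so the characteristic polynomial is λ² − (2)λ + (-3) with roots -1 and 3.
Eigenvectors give P = [[4, -1], [-3, 1]] with P⁻¹ = [[1, 1], [3, 4]], and B = P·diag(-1, 3)·P⁻¹.
Then B⁷ = P·diag(-1, 2187)·P⁻¹ = [[-4, -2187], [3, 2187]] · [[1, 1], [3, 4]] = [[-6565, -8752], [6564, 8751]].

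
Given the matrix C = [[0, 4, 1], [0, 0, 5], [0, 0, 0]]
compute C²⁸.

C is strictly triangular, hence nilpotent: C³ = 0, so C²⁸ = 0.

[[0, 0, 0], [0, 0, 0], [0, 0, 0]]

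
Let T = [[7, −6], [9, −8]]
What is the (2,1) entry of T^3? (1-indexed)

27

tr T = −1 and det T = −2, so the characteristic polynomial is λ² − (−1)λ + (−2) with roots −2 and 1.
Eigenvectors give P = [[2, −1], [3, −1]] with P⁻¹ = [[−1, 1], [−3, 2]], and T = P·diag(−2, 1)·P⁻¹.
Then T^3 = P·diag(−8, 1)·P⁻¹ = [[−16, −1], [−24, −1]] · [[−1, 1], [−3, 2]] = [[19, −18], [27, −26]].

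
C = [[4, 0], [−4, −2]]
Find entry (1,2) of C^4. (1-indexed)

C^2 = [[16, 0], [−8, 4]]
C^3 = [[64, 0], [−48, −8]]
C^4 = [[256, 0], [−160, 16]]

0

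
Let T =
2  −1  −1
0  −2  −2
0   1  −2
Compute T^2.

[[4, −1, 2], [0, 2, 8], [0, −4, 2]]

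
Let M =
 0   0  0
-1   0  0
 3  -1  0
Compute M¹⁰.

[[0, 0, 0], [0, 0, 0], [0, 0, 0]]

M is strictly triangular, hence nilpotent: M³ = 0, so M¹⁰ = 0.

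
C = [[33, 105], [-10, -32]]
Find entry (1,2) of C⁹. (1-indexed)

424095

tr C = 1 and det C = -6, so the characteristic polynomial is λ² − (1)λ + (-6) with roots 3 and -2.
Eigenvectors give P = [[7, -3], [-2, 1]] with P⁻¹ = [[1, 3], [2, 7]], and C = P·diag(3, -2)·P⁻¹.
Then C⁹ = P·diag(19683, -512)·P⁻¹ = [[137781, 1536], [-39366, -512]] · [[1, 3], [2, 7]] = [[140853, 424095], [-40390, -121682]].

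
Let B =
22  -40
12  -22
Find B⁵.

tr B = 0 and det B = -4, so the characteristic polynomial is λ² − (0)λ + (-4) with roots -2 and 2.
Eigenvectors give P = [[5, 2], [3, 1]] with P⁻¹ = [[-1, 2], [3, -5]], and B = P·diag(-2, 2)·P⁻¹.
Then B⁵ = P·diag(-32, 32)·P⁻¹ = [[-160, 64], [-96, 32]] · [[-1, 2], [3, -5]] = [[352, -640], [192, -352]].

[[352, -640], [192, -352]]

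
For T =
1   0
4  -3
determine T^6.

[[1, 0], [-728, 729]]

tr T = -2 and det T = -3, so the characteristic polynomial is λ² − (-2)λ + (-3) with roots 1 and -3.
Eigenvectors give P = [[1, 0], [1, -1]] with P⁻¹ = [[1, 0], [1, -1]], and T = P·diag(1, -3)·P⁻¹.
Then T^6 = P·diag(1, 729)·P⁻¹ = [[1, 0], [1, -729]] · [[1, 0], [1, -1]] = [[1, 0], [-728, 729]].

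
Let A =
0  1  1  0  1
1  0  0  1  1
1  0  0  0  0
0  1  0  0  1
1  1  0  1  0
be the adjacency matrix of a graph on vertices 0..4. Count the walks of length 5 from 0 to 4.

37

The number of length-5 walks from vertex 0 to vertex 4 is entry (0,4) of A^5, where A is the adjacency matrix.
A^2 = [[3, 1, 0, 2, 1], [1, 3, 1, 1, 2], [0, 1, 1, 0, 1], [2, 1, 0, 2, 1], [1, 2, 1, 1, 3]]
A^3 = [[2, 6, 3, 2, 6], [6, 4, 1, 5, 5], [3, 1, 0, 2, 1], [2, 5, 2, 2, 5], [6, 5, 1, 5, 4]]
A^4 = [[15, 10, 2, 12, 10], [10, 16, 6, 9, 15], [2, 6, 3, 2, 6], [12, 9, 2, 10, 9], [10, 15, 6, 9, 16]]
A^5 = [[22, 37, 15, 20, 37], [37, 34, 10, 31, 35], [15, 10, 2, 12, 10], [20, 31, 12, 18, 31], [37, 35, 10, 31, 34]]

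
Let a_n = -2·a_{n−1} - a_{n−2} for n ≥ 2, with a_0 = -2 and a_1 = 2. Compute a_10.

With companion matrix C = [[-2, -1], [1, 0]], [a_n, a_{n−1}]ᵀ = C·[a_{n−1}, a_{n−2}]ᵀ, so [a_10, a_9]ᵀ = C⁹·[a_1, a_0]ᵀ.
C⁹ = [[-10, -9], [9, 8]], giving [a_10, a_9]ᵀ = [[-2], [2]].

-2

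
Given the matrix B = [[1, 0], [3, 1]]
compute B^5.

B = I + N where N = [[0, 0], [3, 0]] is strictly lower-triangular, so N^2 = 0.
(I + N)^5 = I + 5·N = [[1, 0], [15, 1]].

[[1, 0], [15, 1]]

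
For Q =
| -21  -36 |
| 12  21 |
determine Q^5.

tr Q = 0 and det Q = -9, so the characteristic polynomial is λ² − (0)λ + (-9) with roots -3 and 3.
Eigenvectors give P = [[2, -3], [-1, 2]] with P⁻¹ = [[2, 3], [1, 2]], and Q = P·diag(-3, 3)·P⁻¹.
Then Q^5 = P·diag(-243, 243)·P⁻¹ = [[-486, -729], [243, 486]] · [[2, 3], [1, 2]] = [[-1701, -2916], [972, 1701]].

[[-1701, -2916], [972, 1701]]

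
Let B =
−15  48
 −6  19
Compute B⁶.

[[−5823, 17472], [−2184, 6553]]

tr B = 4 and det B = 3, so the characteristic polynomial is λ² − (4)λ + (3) with roots 3 and 1.
Eigenvectors give P = [[−8, −3], [−3, −1]] with P⁻¹ = [[1, −3], [−3, 8]], and B = P·diag(3, 1)·P⁻¹.
Then B⁶ = P·diag(729, 1)·P⁻¹ = [[−5832, −3], [−2187, −1]] · [[1, −3], [−3, 8]] = [[−5823, 17472], [−2184, 6553]].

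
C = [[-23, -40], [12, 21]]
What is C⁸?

tr C = -2 and det C = -3, so the characteristic polynomial is λ² − (-2)λ + (-3) with roots -3 and 1.
Eigenvectors give P = [[2, -5], [-1, 3]] with P⁻¹ = [[3, 5], [1, 2]], and C = P·diag(-3, 1)·P⁻¹.
Then C⁸ = P·diag(6561, 1)·P⁻¹ = [[13122, -5], [-6561, 3]] · [[3, 5], [1, 2]] = [[39361, 65600], [-19680, -32799]].

[[39361, 65600], [-19680, -32799]]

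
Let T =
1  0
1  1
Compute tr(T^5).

T = I + N where N = [[0, 0], [1, 0]] is strictly lower-triangular, so N^2 = 0.
(I + N)^5 = I + 5·N = [[1, 0], [5, 1]].

2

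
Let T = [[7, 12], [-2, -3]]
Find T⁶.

[[2185, 4368], [-728, -1455]]

tr T = 4 and det T = 3, so the characteristic polynomial is λ² − (4)λ + (3) with roots 3 and 1.
Eigenvectors give P = [[-3, -2], [1, 1]] with P⁻¹ = [[-1, -2], [1, 3]], and T = P·diag(3, 1)·P⁻¹.
Then T⁶ = P·diag(729, 1)·P⁻¹ = [[-2187, -2], [729, 1]] · [[-1, -2], [1, 3]] = [[2185, 4368], [-728, -1455]].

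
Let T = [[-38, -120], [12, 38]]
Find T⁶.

tr T = 0 and det T = -4, so the characteristic polynomial is λ² − (0)λ + (-4) with roots 2 and -2.
Eigenvectors give P = [[-3, 10], [1, -3]] with P⁻¹ = [[3, 10], [1, 3]], and T = P·diag(2, -2)·P⁻¹.
Then T⁶ = P·diag(64, 64)·P⁻¹ = [[-192, 640], [64, -192]] · [[3, 10], [1, 3]] = [[64, 0], [0, 64]].

[[64, 0], [0, 64]]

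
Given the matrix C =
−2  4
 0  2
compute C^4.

[[16, 0], [0, 16]]

C^2 = [[4, 0], [0, 4]]
C^3 = [[−8, 16], [0, 8]]
C^4 = [[16, 0], [0, 16]]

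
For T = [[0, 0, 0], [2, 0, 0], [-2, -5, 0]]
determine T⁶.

[[0, 0, 0], [0, 0, 0], [0, 0, 0]]

T is strictly triangular, hence nilpotent: T³ = 0, so T⁶ = 0.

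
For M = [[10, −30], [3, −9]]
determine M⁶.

M² = M (a projection; rank 1, trace 1), so M⁶ = M.

[[10, −30], [3, −9]]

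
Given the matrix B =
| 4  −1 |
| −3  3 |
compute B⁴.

B² = [[19, −7], [−21, 12]]
B³ = [[97, −40], [−120, 57]]
B⁴ = [[508, −217], [−651, 291]]

[[508, −217], [−651, 291]]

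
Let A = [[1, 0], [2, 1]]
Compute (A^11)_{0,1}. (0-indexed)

0

A = I + N where N = [[0, 0], [2, 0]] is strictly lower-triangular, so N^2 = 0.
(I + N)^11 = I + 11·N = [[1, 0], [22, 1]].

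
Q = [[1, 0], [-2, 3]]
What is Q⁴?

[[1, 0], [-80, 81]]

tr Q = 4 and det Q = 3, so the characteristic polynomial is λ² − (4)λ + (3) with roots 3 and 1.
Eigenvectors give P = [[0, 1], [-1, 1]] with P⁻¹ = [[1, -1], [1, 0]], and Q = P·diag(3, 1)·P⁻¹.
Then Q⁴ = P·diag(81, 1)·P⁻¹ = [[0, 1], [-81, 1]] · [[1, -1], [1, 0]] = [[1, 0], [-80, 81]].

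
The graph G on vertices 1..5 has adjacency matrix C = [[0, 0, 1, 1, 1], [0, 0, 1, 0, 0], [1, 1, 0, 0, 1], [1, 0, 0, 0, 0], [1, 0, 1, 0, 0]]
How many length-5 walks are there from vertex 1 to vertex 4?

The number of length-5 walks from vertex 1 to vertex 4 is entry (1,4) of C⁵, where C is the adjacency matrix.
C² = [[3, 1, 1, 0, 1], [1, 1, 0, 0, 1], [1, 0, 3, 1, 1], [0, 0, 1, 1, 1], [1, 1, 1, 1, 2]]
C³ = [[2, 1, 5, 3, 4], [1, 0, 3, 1, 1], [5, 3, 2, 1, 4], [3, 1, 1, 0, 1], [4, 1, 4, 1, 2]]
C⁴ = [[12, 5, 7, 2, 7], [5, 3, 2, 1, 4], [7, 2, 12, 5, 7], [2, 1, 5, 3, 4], [7, 4, 7, 4, 8]]
C⁵ = [[16, 7, 24, 12, 19], [7, 2, 12, 5, 7], [24, 12, 16, 7, 19], [12, 5, 7, 2, 7], [19, 7, 19, 7, 14]]

12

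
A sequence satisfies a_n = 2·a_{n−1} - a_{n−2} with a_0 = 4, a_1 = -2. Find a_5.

-26

With companion matrix B = [[2, -1], [1, 0]], [a_n, a_{n−1}]ᵀ = B·[a_{n−1}, a_{n−2}]ᵀ, so [a_5, a_4]ᵀ = B⁴·[a_1, a_0]ᵀ.
B⁴ = [[5, -4], [4, -3]], giving [a_5, a_4]ᵀ = [[-26], [-20]].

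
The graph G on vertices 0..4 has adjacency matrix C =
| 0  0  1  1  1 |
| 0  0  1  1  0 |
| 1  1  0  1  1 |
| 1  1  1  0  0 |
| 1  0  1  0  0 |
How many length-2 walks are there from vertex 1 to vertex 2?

The number of length-2 walks from vertex 1 to vertex 2 is entry (1,2) of C², where C is the adjacency matrix.
C² = [[3, 2, 2, 1, 1], [2, 2, 1, 1, 1], [2, 1, 4, 2, 1], [1, 1, 2, 3, 2], [1, 1, 1, 2, 2]]

1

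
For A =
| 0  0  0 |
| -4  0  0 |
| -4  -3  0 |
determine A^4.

A is strictly triangular, hence nilpotent: A^3 = 0, so A^4 = 0.

[[0, 0, 0], [0, 0, 0], [0, 0, 0]]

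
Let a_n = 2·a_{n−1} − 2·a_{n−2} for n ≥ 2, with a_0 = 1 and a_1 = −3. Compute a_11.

With companion matrix T = [[2, −2], [1, 0]], [a_n, a_{n−1}]ᵀ = T·[a_{n−1}, a_{n−2}]ᵀ, so [a_11, a_10]ᵀ = T¹⁰·[a_1, a_0]ᵀ.
T¹⁰ = [[32, −64], [32, −32]], giving [a_11, a_10]ᵀ = [[−160], [−128]].

−160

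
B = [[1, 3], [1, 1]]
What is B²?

[[4, 6], [2, 4]]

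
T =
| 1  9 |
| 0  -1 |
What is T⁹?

T² = I (check: tr T = 0 and det T = -1), so T⁹ = T since 9 is odd.

[[1, 9], [0, -1]]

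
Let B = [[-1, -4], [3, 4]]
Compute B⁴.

[[13, 84], [-63, -92]]

B² = [[-11, -12], [9, 4]]
B³ = [[-25, -4], [3, -20]]
B⁴ = [[13, 84], [-63, -92]]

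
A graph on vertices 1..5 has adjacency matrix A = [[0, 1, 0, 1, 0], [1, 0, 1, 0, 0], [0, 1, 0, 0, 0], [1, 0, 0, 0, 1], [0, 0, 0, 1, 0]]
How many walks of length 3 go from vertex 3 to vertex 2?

2

The number of length-3 walks from vertex 3 to vertex 2 is entry (3,2) of A³, where A is the adjacency matrix.
A² = [[2, 0, 1, 0, 1], [0, 2, 0, 1, 0], [1, 0, 1, 0, 0], [0, 1, 0, 2, 0], [1, 0, 0, 0, 1]]
A³ = [[0, 3, 0, 3, 0], [3, 0, 2, 0, 1], [0, 2, 0, 1, 0], [3, 0, 1, 0, 2], [0, 1, 0, 2, 0]]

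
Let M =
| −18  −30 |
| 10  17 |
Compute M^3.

tr M = −1 and det M = −6, so the characteristic polynomial is λ² − (−1)λ + (−6) with roots −3 and 2.
Eigenvectors give P = [[−2, −3], [1, 2]] with P⁻¹ = [[−2, −3], [1, 2]], and M = P·diag(−3, 2)·P⁻¹.
Then M^3 = P·diag(−27, 8)·P⁻¹ = [[54, −24], [−27, 16]] · [[−2, −3], [1, 2]] = [[−132, −210], [70, 113]].

[[−132, −210], [70, 113]]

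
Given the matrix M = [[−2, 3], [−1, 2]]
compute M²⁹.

[[−2, 3], [−1, 2]]

M² = I (check: tr M = 0 and det M = −1), so M²⁹ = M since 29 is odd.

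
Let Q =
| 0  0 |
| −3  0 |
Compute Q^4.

Q is strictly triangular, hence nilpotent: Q^2 = 0, so Q^4 = 0.

[[0, 0], [0, 0]]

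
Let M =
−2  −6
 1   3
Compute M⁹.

[[−2, −6], [1, 3]]

M² = M (a projection; rank 1, trace 1), so M⁹ = M.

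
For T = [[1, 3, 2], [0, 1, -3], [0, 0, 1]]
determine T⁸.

[[1, 24, -236], [0, 1, -24], [0, 0, 1]]

T = I + N where N = [[0, 3, 2], [0, 0, -3], [0, 0, 0]] is strictly upper-triangular, so N³ = 0.
(I + N)⁸ = I + 8·N + 28·N² = [[1, 24, -236], [0, 1, -24], [0, 0, 1]].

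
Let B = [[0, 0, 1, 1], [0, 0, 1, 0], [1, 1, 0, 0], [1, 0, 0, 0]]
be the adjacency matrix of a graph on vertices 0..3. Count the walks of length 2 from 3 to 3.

The number of length-2 walks from vertex 3 to vertex 3 is entry (3,3) of B², where B is the adjacency matrix.
B² = [[2, 1, 0, 0], [1, 1, 0, 0], [0, 0, 2, 1], [0, 0, 1, 1]]

1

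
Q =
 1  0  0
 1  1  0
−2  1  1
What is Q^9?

Q = I + N where N = [[0, 0, 0], [1, 0, 0], [−2, 1, 0]] is strictly lower-triangular, so N^3 = 0.
(I + N)^9 = I + 9·N + 36·N^2 = [[1, 0, 0], [9, 1, 0], [18, 9, 1]].

[[1, 0, 0], [9, 1, 0], [18, 9, 1]]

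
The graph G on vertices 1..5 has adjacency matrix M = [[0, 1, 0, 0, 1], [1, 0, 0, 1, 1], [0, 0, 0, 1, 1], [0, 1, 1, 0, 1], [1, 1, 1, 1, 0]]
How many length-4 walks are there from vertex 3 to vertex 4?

The number of length-4 walks from vertex 3 to vertex 4 is entry (3,4) of M⁴, where M is the adjacency matrix.
M² = [[2, 1, 1, 2, 1], [1, 3, 2, 1, 2], [1, 2, 2, 1, 1], [2, 1, 1, 3, 2], [1, 2, 1, 2, 4]]
M³ = [[2, 5, 3, 3, 6], [5, 4, 3, 7, 7], [3, 3, 2, 5, 6], [3, 7, 5, 4, 7], [6, 7, 6, 7, 6]]
M⁴ = [[11, 11, 9, 14, 13], [11, 19, 14, 14, 19], [9, 14, 11, 11, 13], [14, 14, 11, 19, 19], [13, 19, 13, 19, 26]]

11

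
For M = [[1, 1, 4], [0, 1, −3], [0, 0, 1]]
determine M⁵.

[[1, 5, −10], [0, 1, −15], [0, 0, 1]]

M = I + N where N = [[0, 1, 4], [0, 0, −3], [0, 0, 0]] is strictly upper-triangular, so N³ = 0.
(I + N)⁵ = I + 5·N + 10·N² = [[1, 5, −10], [0, 1, −15], [0, 0, 1]].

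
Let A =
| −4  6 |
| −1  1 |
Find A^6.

[[190, −378], [63, −125]]

tr A = −3 and det A = 2, so the characteristic polynomial is λ² − (−3)λ + (2) with roots −2 and −1.
Eigenvectors give P = [[3, −2], [1, −1]] with P⁻¹ = [[1, −2], [1, −3]], and A = P·diag(−2, −1)·P⁻¹.
Then A^6 = P·diag(64, 1)·P⁻¹ = [[192, −2], [64, −1]] · [[1, −2], [1, −3]] = [[190, −378], [63, −125]].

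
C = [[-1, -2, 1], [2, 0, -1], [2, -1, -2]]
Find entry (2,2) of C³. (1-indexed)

C² = [[-1, 1, -1], [-4, -3, 4], [-8, -2, 7]]
C³ = [[1, 3, 0], [6, 4, -9], [18, 9, -20]]

4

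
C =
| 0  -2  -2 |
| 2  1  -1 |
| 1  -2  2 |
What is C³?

C² = [[-6, 2, -2], [1, -1, -7], [-2, -8, 4]]
C³ = [[2, 18, 6], [-9, 11, -15], [-12, -12, 20]]

[[2, 18, 6], [-9, 11, -15], [-12, -12, 20]]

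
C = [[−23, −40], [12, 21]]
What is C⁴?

[[481, 800], [−240, −399]]

tr C = −2 and det C = −3, so the characteristic polynomial is λ² − (−2)λ + (−3) with roots 1 and −3.
Eigenvectors give P = [[5, −2], [−3, 1]] with P⁻¹ = [[−1, −2], [−3, −5]], and C = P·diag(1, −3)·P⁻¹.
Then C⁴ = P·diag(1, 81)·P⁻¹ = [[5, −162], [−3, 81]] · [[−1, −2], [−3, −5]] = [[481, 800], [−240, −399]].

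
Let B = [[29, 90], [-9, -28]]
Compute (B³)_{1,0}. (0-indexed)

tr B = 1 and det B = -2, so the characteristic polynomial is λ² − (1)λ + (-2) with roots -1 and 2.
Eigenvectors give P = [[-3, 10], [1, -3]] with P⁻¹ = [[3, 10], [1, 3]], and B = P·diag(-1, 2)·P⁻¹.
Then B³ = P·diag(-1, 8)·P⁻¹ = [[3, 80], [-1, -24]] · [[3, 10], [1, 3]] = [[89, 270], [-27, -82]].

-27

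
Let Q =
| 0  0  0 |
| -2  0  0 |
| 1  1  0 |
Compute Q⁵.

[[0, 0, 0], [0, 0, 0], [0, 0, 0]]

Q is strictly triangular, hence nilpotent: Q³ = 0, so Q⁵ = 0.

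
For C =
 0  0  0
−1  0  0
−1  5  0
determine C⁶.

[[0, 0, 0], [0, 0, 0], [0, 0, 0]]

C is strictly triangular, hence nilpotent: C³ = 0, so C⁶ = 0.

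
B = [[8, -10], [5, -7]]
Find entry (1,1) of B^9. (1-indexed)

39878

tr B = 1 and det B = -6, so the characteristic polynomial is λ² − (1)λ + (-6) with roots 3 and -2.
Eigenvectors give P = [[2, 1], [1, 1]] with P⁻¹ = [[1, -1], [-1, 2]], and B = P·diag(3, -2)·P⁻¹.
Then B^9 = P·diag(19683, -512)·P⁻¹ = [[39366, -512], [19683, -512]] · [[1, -1], [-1, 2]] = [[39878, -40390], [20195, -20707]].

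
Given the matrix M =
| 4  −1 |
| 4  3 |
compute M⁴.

[[−52, −119], [476, −171]]

M² = [[12, −7], [28, 5]]
M³ = [[20, −33], [132, −13]]
M⁴ = [[−52, −119], [476, −171]]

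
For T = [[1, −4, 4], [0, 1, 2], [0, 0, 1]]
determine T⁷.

T = I + N where N = [[0, −4, 4], [0, 0, 2], [0, 0, 0]] is strictly upper-triangular, so N³ = 0.
(I + N)⁷ = I + 7·N + 21·N² = [[1, −28, −140], [0, 1, 14], [0, 0, 1]].

[[1, −28, −140], [0, 1, 14], [0, 0, 1]]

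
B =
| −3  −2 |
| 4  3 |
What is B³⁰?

B² = I (check: tr B = 0 and det B = −1), so B³⁰ = I since 30 is even.

[[1, 0], [0, 1]]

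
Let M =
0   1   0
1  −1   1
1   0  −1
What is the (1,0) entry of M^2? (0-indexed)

0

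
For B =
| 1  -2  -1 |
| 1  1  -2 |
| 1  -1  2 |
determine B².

[[-2, -3, 1], [0, 1, -7], [2, -5, 5]]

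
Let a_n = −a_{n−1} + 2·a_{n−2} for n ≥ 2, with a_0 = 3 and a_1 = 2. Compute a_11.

−680

With companion matrix Q = [[−1, 2], [1, 0]], [a_n, a_{n−1}]ᵀ = Q·[a_{n−1}, a_{n−2}]ᵀ, so [a_11, a_10]ᵀ = Q^10·[a_1, a_0]ᵀ.
Q^10 = [[683, −682], [−341, 342]], giving [a_11, a_10]ᵀ = [[−680], [344]].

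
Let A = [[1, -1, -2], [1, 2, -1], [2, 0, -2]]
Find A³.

A² = [[-4, -3, 3], [1, 3, -2], [-2, -2, 0]]
A³ = [[-1, -2, 5], [0, 5, -1], [-4, -2, 6]]

[[-1, -2, 5], [0, 5, -1], [-4, -2, 6]]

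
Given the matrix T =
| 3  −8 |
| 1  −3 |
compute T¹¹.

T² = I (check: tr T = 0 and det T = −1), so T¹¹ = T since 11 is odd.

[[3, −8], [1, −3]]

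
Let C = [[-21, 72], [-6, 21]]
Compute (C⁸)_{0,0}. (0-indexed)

tr C = 0 and det C = -9, so the characteristic polynomial is λ² − (0)λ + (-9) with roots -3 and 3.
Eigenvectors give P = [[4, 3], [1, 1]] with P⁻¹ = [[1, -3], [-1, 4]], and C = P·diag(-3, 3)·P⁻¹.
Then C⁸ = P·diag(6561, 6561)·P⁻¹ = [[26244, 19683], [6561, 6561]] · [[1, -3], [-1, 4]] = [[6561, 0], [0, 6561]].

6561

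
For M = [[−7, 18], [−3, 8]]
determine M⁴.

tr M = 1 and det M = −2, so the characteristic polynomial is λ² − (1)λ + (−2) with roots −1 and 2.
Eigenvectors give P = [[3, 2], [1, 1]] with P⁻¹ = [[1, −2], [−1, 3]], and M = P·diag(−1, 2)·P⁻¹.
Then M⁴ = P·diag(1, 16)·P⁻¹ = [[3, 32], [1, 16]] · [[1, −2], [−1, 3]] = [[−29, 90], [−15, 46]].

[[−29, 90], [−15, 46]]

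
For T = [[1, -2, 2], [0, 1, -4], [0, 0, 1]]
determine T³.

T = I + N where N = [[0, -2, 2], [0, 0, -4], [0, 0, 0]] is strictly upper-triangular, so N³ = 0.
(I + N)³ = I + 3·N + 3·N² = [[1, -6, 30], [0, 1, -12], [0, 0, 1]].

[[1, -6, 30], [0, 1, -12], [0, 0, 1]]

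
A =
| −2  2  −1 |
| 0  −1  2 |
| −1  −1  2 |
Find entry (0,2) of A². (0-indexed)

4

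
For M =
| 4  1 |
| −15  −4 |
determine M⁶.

M² = I (check: tr M = 0 and det M = −1), so M⁶ = I since 6 is even.

[[1, 0], [0, 1]]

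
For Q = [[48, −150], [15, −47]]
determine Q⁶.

tr Q = 1 and det Q = −6, so the characteristic polynomial is λ² − (1)λ + (−6) with roots 3 and −2.
Eigenvectors give P = [[10, 3], [3, 1]] with P⁻¹ = [[1, −3], [−3, 10]], and Q = P·diag(3, −2)·P⁻¹.
Then Q⁶ = P·diag(729, 64)·P⁻¹ = [[7290, 192], [2187, 64]] · [[1, −3], [−3, 10]] = [[6714, −19950], [1995, −5921]].

[[6714, −19950], [1995, −5921]]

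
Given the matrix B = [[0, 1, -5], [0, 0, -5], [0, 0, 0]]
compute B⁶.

[[0, 0, 0], [0, 0, 0], [0, 0, 0]]

B is strictly triangular, hence nilpotent: B³ = 0, so B⁶ = 0.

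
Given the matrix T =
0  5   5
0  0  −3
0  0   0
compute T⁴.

[[0, 0, 0], [0, 0, 0], [0, 0, 0]]

T is strictly triangular, hence nilpotent: T³ = 0, so T⁴ = 0.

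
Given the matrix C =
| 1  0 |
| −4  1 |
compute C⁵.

[[1, 0], [−20, 1]]

C = I + N where N = [[0, 0], [−4, 0]] is strictly lower-triangular, so N² = 0.
(I + N)⁵ = I + 5·N = [[1, 0], [−20, 1]].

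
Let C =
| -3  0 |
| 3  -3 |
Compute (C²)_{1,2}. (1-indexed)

0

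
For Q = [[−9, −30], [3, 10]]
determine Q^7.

Q² = Q (a projection; rank 1, trace 1), so Q^7 = Q.

[[−9, −30], [3, 10]]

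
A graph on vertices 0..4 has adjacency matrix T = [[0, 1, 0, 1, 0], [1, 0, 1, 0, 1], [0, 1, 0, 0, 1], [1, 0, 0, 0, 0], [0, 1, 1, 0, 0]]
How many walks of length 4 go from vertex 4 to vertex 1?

6

The number of length-4 walks from vertex 4 to vertex 1 is entry (4,1) of T⁴, where T is the adjacency matrix.
T² = [[2, 0, 1, 0, 1], [0, 3, 1, 1, 1], [1, 1, 2, 0, 1], [0, 1, 0, 1, 0], [1, 1, 1, 0, 2]]
T³ = [[0, 4, 1, 2, 1], [4, 2, 4, 0, 4], [1, 4, 2, 1, 3], [2, 0, 1, 0, 1], [1, 4, 3, 1, 2]]
T⁴ = [[6, 2, 5, 0, 5], [2, 12, 6, 4, 6], [5, 6, 7, 1, 6], [0, 4, 1, 2, 1], [5, 6, 6, 1, 7]]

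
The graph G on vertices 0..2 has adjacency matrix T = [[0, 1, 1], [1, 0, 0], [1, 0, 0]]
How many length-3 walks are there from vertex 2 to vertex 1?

The number of length-3 walks from vertex 2 to vertex 1 is entry (2,1) of T³, where T is the adjacency matrix.
T² = [[2, 0, 0], [0, 1, 1], [0, 1, 1]]
T³ = [[0, 2, 2], [2, 0, 0], [2, 0, 0]]

0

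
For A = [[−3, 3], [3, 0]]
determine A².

[[18, −9], [−9, 9]]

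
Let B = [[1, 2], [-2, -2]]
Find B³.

B² = [[-3, -2], [2, 0]]
B³ = [[1, -2], [2, 4]]

[[1, -2], [2, 4]]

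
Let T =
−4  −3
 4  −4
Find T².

[[4, 24], [−32, 4]]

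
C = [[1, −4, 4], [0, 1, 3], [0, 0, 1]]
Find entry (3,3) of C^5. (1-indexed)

C = I + N where N = [[0, −4, 4], [0, 0, 3], [0, 0, 0]] is strictly upper-triangular, so N^3 = 0.
(I + N)^5 = I + 5·N + 10·N^2 = [[1, −20, −100], [0, 1, 15], [0, 0, 1]].

1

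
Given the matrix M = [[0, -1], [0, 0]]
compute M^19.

M is strictly triangular, hence nilpotent: M^2 = 0, so M^19 = 0.

[[0, 0], [0, 0]]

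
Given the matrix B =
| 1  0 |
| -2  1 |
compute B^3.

B = I + N where N = [[0, 0], [-2, 0]] is strictly lower-triangular, so N^2 = 0.
(I + N)^3 = I + 3·N = [[1, 0], [-6, 1]].

[[1, 0], [-6, 1]]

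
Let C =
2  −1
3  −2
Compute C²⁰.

[[1, 0], [0, 1]]

C² = I (check: tr C = 0 and det C = −1), so C²⁰ = I since 20 is even.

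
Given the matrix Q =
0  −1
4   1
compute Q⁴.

Q² = [[−4, −1], [4, −3]]
Q³ = [[−4, 3], [−12, −7]]
Q⁴ = [[12, 7], [−28, 5]]

[[12, 7], [−28, 5]]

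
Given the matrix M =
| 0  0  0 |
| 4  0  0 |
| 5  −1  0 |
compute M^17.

[[0, 0, 0], [0, 0, 0], [0, 0, 0]]

M is strictly triangular, hence nilpotent: M^3 = 0, so M^17 = 0.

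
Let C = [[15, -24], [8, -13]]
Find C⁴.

[[321, -480], [160, -239]]

tr C = 2 and det C = -3, so the characteristic polynomial is λ² − (2)λ + (-3) with roots -1 and 3.
Eigenvectors give P = [[-3, 2], [-2, 1]] with P⁻¹ = [[1, -2], [2, -3]], and C = P·diag(-1, 3)·P⁻¹.
Then C⁴ = P·diag(1, 81)·P⁻¹ = [[-3, 162], [-2, 81]] · [[1, -2], [2, -3]] = [[321, -480], [160, -239]].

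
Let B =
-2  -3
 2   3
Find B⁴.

[[-2, -3], [2, 3]]

B² = B (a projection; rank 1, trace 1), so B⁴ = B.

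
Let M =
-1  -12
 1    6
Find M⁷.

tr M = 5 and det M = 6, so the characteristic polynomial is λ² − (5)λ + (6) with roots 3 and 2.
Eigenvectors give P = [[3, 4], [-1, -1]] with P⁻¹ = [[-1, -4], [1, 3]], and M = P·diag(3, 2)·P⁻¹.
Then M⁷ = P·diag(2187, 128)·P⁻¹ = [[6561, 512], [-2187, -128]] · [[-1, -4], [1, 3]] = [[-6049, -24708], [2059, 8364]].

[[-6049, -24708], [2059, 8364]]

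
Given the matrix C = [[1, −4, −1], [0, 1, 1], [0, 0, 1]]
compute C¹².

C = I + N where N = [[0, −4, −1], [0, 0, 1], [0, 0, 0]] is strictly upper-triangular, so N³ = 0.
(I + N)¹² = I + 12·N + 66·N² = [[1, −48, −276], [0, 1, 12], [0, 0, 1]].

[[1, −48, −276], [0, 1, 12], [0, 0, 1]]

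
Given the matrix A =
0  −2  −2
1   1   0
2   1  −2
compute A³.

[[4, 12, 4], [−5, −5, 2], [−5, 1, 6]]

A² = [[−6, −4, 4], [1, −1, −2], [−3, −5, 0]]
A³ = [[4, 12, 4], [−5, −5, 2], [−5, 1, 6]]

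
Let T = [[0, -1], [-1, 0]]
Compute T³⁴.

T² = I (check: tr T = 0 and det T = -1), so T³⁴ = I since 34 is even.

[[1, 0], [0, 1]]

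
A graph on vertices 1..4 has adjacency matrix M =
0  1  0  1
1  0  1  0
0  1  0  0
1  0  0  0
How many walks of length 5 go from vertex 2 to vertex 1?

8

The number of length-5 walks from vertex 2 to vertex 1 is entry (2,1) of M⁵, where M is the adjacency matrix.
M² = [[2, 0, 1, 0], [0, 2, 0, 1], [1, 0, 1, 0], [0, 1, 0, 1]]
M³ = [[0, 3, 0, 2], [3, 0, 2, 0], [0, 2, 0, 1], [2, 0, 1, 0]]
M⁴ = [[5, 0, 3, 0], [0, 5, 0, 3], [3, 0, 2, 0], [0, 3, 0, 2]]
M⁵ = [[0, 8, 0, 5], [8, 0, 5, 0], [0, 5, 0, 3], [5, 0, 3, 0]]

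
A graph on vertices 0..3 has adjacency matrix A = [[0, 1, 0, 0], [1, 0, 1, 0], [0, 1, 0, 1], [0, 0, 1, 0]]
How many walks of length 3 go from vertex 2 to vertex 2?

The number of length-3 walks from vertex 2 to vertex 2 is entry (2,2) of A³, where A is the adjacency matrix.
A² = [[1, 0, 1, 0], [0, 2, 0, 1], [1, 0, 2, 0], [0, 1, 0, 1]]
A³ = [[0, 2, 0, 1], [2, 0, 3, 0], [0, 3, 0, 2], [1, 0, 2, 0]]

0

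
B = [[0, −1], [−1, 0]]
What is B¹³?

[[0, −1], [−1, 0]]

B² = I (check: tr B = 0 and det B = −1), so B¹³ = B since 13 is odd.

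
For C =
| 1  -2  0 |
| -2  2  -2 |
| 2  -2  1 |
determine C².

[[5, -6, 4], [-10, 12, -6], [8, -10, 5]]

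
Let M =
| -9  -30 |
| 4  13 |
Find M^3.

[[-129, -390], [52, 157]]

tr M = 4 and det M = 3, so the characteristic polynomial is λ² − (4)λ + (3) with roots 1 and 3.
Eigenvectors give P = [[-3, 5], [1, -2]] with P⁻¹ = [[-2, -5], [-1, -3]], and M = P·diag(1, 3)·P⁻¹.
Then M^3 = P·diag(1, 27)·P⁻¹ = [[-3, 135], [1, -54]] · [[-2, -5], [-1, -3]] = [[-129, -390], [52, 157]].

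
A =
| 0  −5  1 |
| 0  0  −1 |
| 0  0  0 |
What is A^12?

[[0, 0, 0], [0, 0, 0], [0, 0, 0]]

A is strictly triangular, hence nilpotent: A^3 = 0, so A^12 = 0.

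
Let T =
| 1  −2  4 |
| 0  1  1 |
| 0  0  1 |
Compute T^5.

[[1, −10, 0], [0, 1, 5], [0, 0, 1]]

T = I + N where N = [[0, −2, 4], [0, 0, 1], [0, 0, 0]] is strictly upper-triangular, so N^3 = 0.
(I + N)^5 = I + 5·N + 10·N^2 = [[1, −10, 0], [0, 1, 5], [0, 0, 1]].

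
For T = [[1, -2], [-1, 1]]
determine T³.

T² = [[3, -4], [-2, 3]]
T³ = [[7, -10], [-5, 7]]

[[7, -10], [-5, 7]]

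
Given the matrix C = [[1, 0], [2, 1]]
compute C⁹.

C = I + N where N = [[0, 0], [2, 0]] is strictly lower-triangular, so N² = 0.
(I + N)⁹ = I + 9·N = [[1, 0], [18, 1]].

[[1, 0], [18, 1]]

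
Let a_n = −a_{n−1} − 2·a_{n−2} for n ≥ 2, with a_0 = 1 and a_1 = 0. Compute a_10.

With companion matrix Q = [[−1, −2], [1, 0]], [a_n, a_{n−1}]ᵀ = Q·[a_{n−1}, a_{n−2}]ᵀ, so [a_10, a_9]ᵀ = Q⁹·[a_1, a_0]ᵀ.
Q⁹ = [[11, 34], [−17, −6]], giving [a_10, a_9]ᵀ = [[34], [−6]].

34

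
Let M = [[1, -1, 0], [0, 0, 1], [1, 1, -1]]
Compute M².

[[1, -1, -1], [1, 1, -1], [0, -2, 2]]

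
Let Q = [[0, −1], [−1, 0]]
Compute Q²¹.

Q² = I (check: tr Q = 0 and det Q = −1), so Q²¹ = Q since 21 is odd.

[[0, −1], [−1, 0]]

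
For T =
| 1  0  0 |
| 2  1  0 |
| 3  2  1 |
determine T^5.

[[1, 0, 0], [10, 1, 0], [55, 10, 1]]

T = I + N where N = [[0, 0, 0], [2, 0, 0], [3, 2, 0]] is strictly lower-triangular, so N^3 = 0.
(I + N)^5 = I + 5·N + 10·N^2 = [[1, 0, 0], [10, 1, 0], [55, 10, 1]].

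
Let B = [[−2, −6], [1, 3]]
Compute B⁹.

B² = B (a projection; rank 1, trace 1), so B⁹ = B.

[[−2, −6], [1, 3]]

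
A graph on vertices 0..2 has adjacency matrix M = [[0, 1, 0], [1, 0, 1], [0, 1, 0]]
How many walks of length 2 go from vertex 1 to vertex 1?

The number of length-2 walks from vertex 1 to vertex 1 is entry (1,1) of M², where M is the adjacency matrix.
M² = [[1, 0, 1], [0, 2, 0], [1, 0, 1]]

2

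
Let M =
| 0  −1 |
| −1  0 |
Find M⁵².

[[1, 0], [0, 1]]

M² = I (check: tr M = 0 and det M = −1), so M⁵² = I since 52 is even.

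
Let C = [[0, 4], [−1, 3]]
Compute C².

[[−4, 12], [−3, 5]]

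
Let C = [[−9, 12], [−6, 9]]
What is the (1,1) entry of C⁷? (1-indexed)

−6561

tr C = 0 and det C = −9, so the characteristic polynomial is λ² − (0)λ + (−9) with roots 3 and −3.
Eigenvectors give P = [[1, 2], [1, 1]] with P⁻¹ = [[−1, 2], [1, −1]], and C = P·diag(3, −3)·P⁻¹.
Then C⁷ = P·diag(2187, −2187)·P⁻¹ = [[2187, −4374], [2187, −2187]] · [[−1, 2], [1, −1]] = [[−6561, 8748], [−4374, 6561]].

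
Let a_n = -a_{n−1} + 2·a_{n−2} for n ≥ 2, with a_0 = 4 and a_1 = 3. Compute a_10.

345

With companion matrix A = [[-1, 2], [1, 0]], [a_n, a_{n−1}]ᵀ = A·[a_{n−1}, a_{n−2}]ᵀ, so [a_10, a_9]ᵀ = A⁹·[a_1, a_0]ᵀ.
A⁹ = [[-341, 342], [171, -170]], giving [a_10, a_9]ᵀ = [[345], [-167]].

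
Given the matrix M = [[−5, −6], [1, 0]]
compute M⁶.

tr M = −5 and det M = 6, so the characteristic polynomial is λ² − (−5)λ + (6) with roots −2 and −3.
Eigenvectors give P = [[2, −3], [−1, 1]] with P⁻¹ = [[−1, −3], [−1, −2]], and M = P·diag(−2, −3)·P⁻¹.
Then M⁶ = P·diag(64, 729)·P⁻¹ = [[128, −2187], [−64, 729]] · [[−1, −3], [−1, −2]] = [[2059, 3990], [−665, −1266]].

[[2059, 3990], [−665, −1266]]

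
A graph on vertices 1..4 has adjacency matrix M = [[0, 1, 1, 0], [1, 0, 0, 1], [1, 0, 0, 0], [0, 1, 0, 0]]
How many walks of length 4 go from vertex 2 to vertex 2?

The number of length-4 walks from vertex 2 to vertex 2 is entry (2,2) of M⁴, where M is the adjacency matrix.
M² = [[2, 0, 0, 1], [0, 2, 1, 0], [0, 1, 1, 0], [1, 0, 0, 1]]
M³ = [[0, 3, 2, 0], [3, 0, 0, 2], [2, 0, 0, 1], [0, 2, 1, 0]]
M⁴ = [[5, 0, 0, 3], [0, 5, 3, 0], [0, 3, 2, 0], [3, 0, 0, 2]]

5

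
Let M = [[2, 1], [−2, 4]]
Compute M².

[[2, 6], [−12, 14]]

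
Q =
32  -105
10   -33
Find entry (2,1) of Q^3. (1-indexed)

70

tr Q = -1 and det Q = -6, so the characteristic polynomial is λ² − (-1)λ + (-6) with roots -3 and 2.
Eigenvectors give P = [[3, 7], [1, 2]] with P⁻¹ = [[-2, 7], [1, -3]], and Q = P·diag(-3, 2)·P⁻¹.
Then Q^3 = P·diag(-27, 8)·P⁻¹ = [[-81, 56], [-27, 16]] · [[-2, 7], [1, -3]] = [[218, -735], [70, -237]].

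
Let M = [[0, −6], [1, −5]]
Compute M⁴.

tr M = −5 and det M = 6, so the characteristic polynomial is λ² − (−5)λ + (6) with roots −2 and −3.
Eigenvectors give P = [[3, 2], [1, 1]] with P⁻¹ = [[1, −2], [−1, 3]], and M = P·diag(−2, −3)·P⁻¹.
Then M⁴ = P·diag(16, 81)·P⁻¹ = [[48, 162], [16, 81]] · [[1, −2], [−1, 3]] = [[−114, 390], [−65, 211]].

[[−114, 390], [−65, 211]]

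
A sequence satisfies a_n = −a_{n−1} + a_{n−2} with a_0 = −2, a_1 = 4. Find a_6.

−42

With companion matrix A = [[−1, 1], [1, 0]], [a_n, a_{n−1}]ᵀ = A·[a_{n−1}, a_{n−2}]ᵀ, so [a_6, a_5]ᵀ = A^5·[a_1, a_0]ᵀ.
A^5 = [[−8, 5], [5, −3]], giving [a_6, a_5]ᵀ = [[−42], [26]].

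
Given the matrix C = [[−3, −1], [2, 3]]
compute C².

[[7, 0], [0, 7]]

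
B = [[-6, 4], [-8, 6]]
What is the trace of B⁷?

0

tr B = 0 and det B = -4, so the characteristic polynomial is λ² − (0)λ + (-4) with roots 2 and -2.
Eigenvectors give P = [[1, 1], [2, 1]] with P⁻¹ = [[-1, 1], [2, -1]], and B = P·diag(2, -2)·P⁻¹.
Then B⁷ = P·diag(128, -128)·P⁻¹ = [[128, -128], [256, -128]] · [[-1, 1], [2, -1]] = [[-384, 256], [-512, 384]].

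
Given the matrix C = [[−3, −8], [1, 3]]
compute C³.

C² = I (check: tr C = 0 and det C = −1), so C³ = C since 3 is odd.

[[−3, −8], [1, 3]]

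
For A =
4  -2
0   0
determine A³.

A² = [[16, -8], [0, 0]]
A³ = [[64, -32], [0, 0]]

[[64, -32], [0, 0]]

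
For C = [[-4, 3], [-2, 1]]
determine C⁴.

[[46, -45], [30, -29]]

C² = [[10, -9], [6, -5]]
C³ = [[-22, 21], [-14, 13]]
C⁴ = [[46, -45], [30, -29]]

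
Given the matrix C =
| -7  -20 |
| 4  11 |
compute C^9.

tr C = 4 and det C = 3, so the characteristic polynomial is λ² − (4)λ + (3) with roots 3 and 1.
Eigenvectors give P = [[-2, 5], [1, -2]] with P⁻¹ = [[2, 5], [1, 2]], and C = P·diag(3, 1)·P⁻¹.
Then C^9 = P·diag(19683, 1)·P⁻¹ = [[-39366, 5], [19683, -2]] · [[2, 5], [1, 2]] = [[-78727, -196820], [39364, 98411]].

[[-78727, -196820], [39364, 98411]]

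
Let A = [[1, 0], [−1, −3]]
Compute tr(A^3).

A^2 = [[1, 0], [2, 9]]
A^3 = [[1, 0], [−7, −27]]

−26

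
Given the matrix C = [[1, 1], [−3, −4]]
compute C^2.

[[−2, −3], [9, 13]]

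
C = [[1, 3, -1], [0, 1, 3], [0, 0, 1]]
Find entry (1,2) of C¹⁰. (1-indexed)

C = I + N where N = [[0, 3, -1], [0, 0, 3], [0, 0, 0]] is strictly upper-triangular, so N³ = 0.
(I + N)¹⁰ = I + 10·N + 45·N² = [[1, 30, 395], [0, 1, 30], [0, 0, 1]].

30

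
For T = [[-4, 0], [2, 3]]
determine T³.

[[-64, 0], [26, 27]]

T² = [[16, 0], [-2, 9]]
T³ = [[-64, 0], [26, 27]]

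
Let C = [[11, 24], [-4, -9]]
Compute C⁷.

tr C = 2 and det C = -3, so the characteristic polynomial is λ² − (2)λ + (-3) with roots -1 and 3.
Eigenvectors give P = [[-2, -3], [1, 1]] with P⁻¹ = [[1, 3], [-1, -2]], and C = P·diag(-1, 3)·P⁻¹.
Then C⁷ = P·diag(-1, 2187)·P⁻¹ = [[2, -6561], [-1, 2187]] · [[1, 3], [-1, -2]] = [[6563, 13128], [-2188, -4377]].

[[6563, 13128], [-2188, -4377]]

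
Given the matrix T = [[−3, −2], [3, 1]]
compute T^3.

T^2 = [[3, 4], [−6, −5]]
T^3 = [[3, −2], [3, 7]]

[[3, −2], [3, 7]]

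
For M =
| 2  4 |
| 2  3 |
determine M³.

M² = [[12, 20], [10, 17]]
M³ = [[64, 108], [54, 91]]

[[64, 108], [54, 91]]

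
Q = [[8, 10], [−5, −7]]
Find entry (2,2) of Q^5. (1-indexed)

tr Q = 1 and det Q = −6, so the characteristic polynomial is λ² − (1)λ + (−6) with roots 3 and −2.
Eigenvectors give P = [[2, −1], [−1, 1]] with P⁻¹ = [[1, 1], [1, 2]], and Q = P·diag(3, −2)·P⁻¹.
Then Q^5 = P·diag(243, −32)·P⁻¹ = [[486, 32], [−243, −32]] · [[1, 1], [1, 2]] = [[518, 550], [−275, −307]].

−307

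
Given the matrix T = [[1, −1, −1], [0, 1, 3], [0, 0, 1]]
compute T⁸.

[[1, −8, −92], [0, 1, 24], [0, 0, 1]]

T = I + N where N = [[0, −1, −1], [0, 0, 3], [0, 0, 0]] is strictly upper-triangular, so N³ = 0.
(I + N)⁸ = I + 8·N + 28·N² = [[1, −8, −92], [0, 1, 24], [0, 0, 1]].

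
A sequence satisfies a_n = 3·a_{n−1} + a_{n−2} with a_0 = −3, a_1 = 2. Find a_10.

46764

With companion matrix M = [[3, 1], [1, 0]], [a_n, a_{n−1}]ᵀ = M·[a_{n−1}, a_{n−2}]ᵀ, so [a_10, a_9]ᵀ = M⁹·[a_1, a_0]ᵀ.
M⁹ = [[42837, 12970], [12970, 3927]], giving [a_10, a_9]ᵀ = [[46764], [14159]].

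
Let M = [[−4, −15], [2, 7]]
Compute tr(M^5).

33

tr M = 3 and det M = 2, so the characteristic polynomial is λ² − (3)λ + (2) with roots 2 and 1.
Eigenvectors give P = [[−5, −3], [2, 1]] with P⁻¹ = [[1, 3], [−2, −5]], and M = P·diag(2, 1)·P⁻¹.
Then M^5 = P·diag(32, 1)·P⁻¹ = [[−160, −3], [64, 1]] · [[1, 3], [−2, −5]] = [[−154, −465], [62, 187]].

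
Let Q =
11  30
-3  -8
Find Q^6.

[[631, 1890], [-189, -566]]

tr Q = 3 and det Q = 2, so the characteristic polynomial is λ² − (3)λ + (2) with roots 2 and 1.
Eigenvectors give P = [[10, -3], [-3, 1]] with P⁻¹ = [[1, 3], [3, 10]], and Q = P·diag(2, 1)·P⁻¹.
Then Q^6 = P·diag(64, 1)·P⁻¹ = [[640, -3], [-192, 1]] · [[1, 3], [3, 10]] = [[631, 1890], [-189, -566]].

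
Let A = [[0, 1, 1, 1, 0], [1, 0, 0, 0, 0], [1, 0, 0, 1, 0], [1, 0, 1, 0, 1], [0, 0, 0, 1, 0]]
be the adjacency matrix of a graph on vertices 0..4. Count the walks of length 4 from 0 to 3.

7

The number of length-4 walks from vertex 0 to vertex 3 is entry (0,3) of A⁴, where A is the adjacency matrix.
A² = [[3, 0, 1, 1, 1], [0, 1, 1, 1, 0], [1, 1, 2, 1, 1], [1, 1, 1, 3, 0], [1, 0, 1, 0, 1]]
A³ = [[2, 3, 4, 5, 1], [3, 0, 1, 1, 1], [4, 1, 2, 4, 1], [5, 1, 4, 2, 3], [1, 1, 1, 3, 0]]
A⁴ = [[12, 2, 7, 7, 5], [2, 3, 4, 5, 1], [7, 4, 8, 7, 4], [7, 5, 7, 12, 2], [5, 1, 4, 2, 3]]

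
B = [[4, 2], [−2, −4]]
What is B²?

[[12, 0], [0, 12]]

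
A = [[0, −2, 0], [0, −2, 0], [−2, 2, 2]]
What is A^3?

[[0, −8, 0], [0, −8, 0], [−8, 8, 8]]

A^2 = [[0, 4, 0], [0, 4, 0], [−4, 4, 4]]
A^3 = [[0, −8, 0], [0, −8, 0], [−8, 8, 8]]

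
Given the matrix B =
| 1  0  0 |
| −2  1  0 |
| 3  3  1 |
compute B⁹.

[[1, 0, 0], [−18, 1, 0], [−189, 27, 1]]

B = I + N where N = [[0, 0, 0], [−2, 0, 0], [3, 3, 0]] is strictly lower-triangular, so N³ = 0.
(I + N)⁹ = I + 9·N + 36·N² = [[1, 0, 0], [−18, 1, 0], [−189, 27, 1]].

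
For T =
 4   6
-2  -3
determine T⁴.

[[4, 6], [-2, -3]]

T² = T (a projection; rank 1, trace 1), so T⁴ = T.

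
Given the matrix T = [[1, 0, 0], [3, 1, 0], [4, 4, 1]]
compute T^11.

T = I + N where N = [[0, 0, 0], [3, 0, 0], [4, 4, 0]] is strictly lower-triangular, so N^3 = 0.
(I + N)^11 = I + 11·N + 55·N^2 = [[1, 0, 0], [33, 1, 0], [704, 44, 1]].

[[1, 0, 0], [33, 1, 0], [704, 44, 1]]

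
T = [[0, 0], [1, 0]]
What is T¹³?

[[0, 0], [0, 0]]

T is strictly triangular, hence nilpotent: T² = 0, so T¹³ = 0.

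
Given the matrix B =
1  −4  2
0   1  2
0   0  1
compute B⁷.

B = I + N where N = [[0, −4, 2], [0, 0, 2], [0, 0, 0]] is strictly upper-triangular, so N³ = 0.
(I + N)⁷ = I + 7·N + 21·N² = [[1, −28, −154], [0, 1, 14], [0, 0, 1]].

[[1, −28, −154], [0, 1, 14], [0, 0, 1]]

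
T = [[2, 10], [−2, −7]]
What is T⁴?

tr T = −5 and det T = 6, so the characteristic polynomial is λ² − (−5)λ + (6) with roots −2 and −3.
Eigenvectors give P = [[−5, 2], [2, −1]] with P⁻¹ = [[−1, −2], [−2, −5]], and T = P·diag(−2, −3)·P⁻¹.
Then T⁴ = P·diag(16, 81)·P⁻¹ = [[−80, 162], [32, −81]] · [[−1, −2], [−2, −5]] = [[−244, −650], [130, 341]].

[[−244, −650], [130, 341]]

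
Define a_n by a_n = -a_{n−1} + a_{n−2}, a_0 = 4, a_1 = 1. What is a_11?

With companion matrix T = [[-1, 1], [1, 0]], [a_n, a_{n−1}]ᵀ = T·[a_{n−1}, a_{n−2}]ᵀ, so [a_11, a_10]ᵀ = T¹⁰·[a_1, a_0]ᵀ.
T¹⁰ = [[89, -55], [-55, 34]], giving [a_11, a_10]ᵀ = [[-131], [81]].

-131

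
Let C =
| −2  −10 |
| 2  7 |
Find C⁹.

tr C = 5 and det C = 6, so the characteristic polynomial is λ² − (5)λ + (6) with roots 3 and 2.
Eigenvectors give P = [[−2, −5], [1, 2]] with P⁻¹ = [[2, 5], [−1, −2]], and C = P·diag(3, 2)·P⁻¹.
Then C⁹ = P·diag(19683, 512)·P⁻¹ = [[−39366, −2560], [19683, 1024]] · [[2, 5], [−1, −2]] = [[−76172, −191710], [38342, 96367]].

[[−76172, −191710], [38342, 96367]]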